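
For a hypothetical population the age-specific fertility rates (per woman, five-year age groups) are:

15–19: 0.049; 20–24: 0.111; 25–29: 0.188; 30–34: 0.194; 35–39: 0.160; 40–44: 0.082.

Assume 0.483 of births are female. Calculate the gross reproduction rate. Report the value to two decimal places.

Proportion female at birth = 0.483.
Sum of ASFRs = 0.049 + 0.111 + 0.188 + 0.194 + 0.160 + 0.082 = 0.784
TFR = 5 × 0.784 = 3.92
GRR = 0.483 × 3.92 = 1.89336

1.89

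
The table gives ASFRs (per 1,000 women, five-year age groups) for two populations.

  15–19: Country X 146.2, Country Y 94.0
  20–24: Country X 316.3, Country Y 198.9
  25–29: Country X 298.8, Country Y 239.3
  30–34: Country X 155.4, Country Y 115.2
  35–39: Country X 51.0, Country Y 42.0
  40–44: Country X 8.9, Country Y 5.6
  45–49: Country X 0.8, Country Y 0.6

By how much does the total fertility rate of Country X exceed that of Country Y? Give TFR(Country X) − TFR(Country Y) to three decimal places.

1.409

Country X:
  Sum of ASFRs = 146.2 + 316.3 + 298.8 + 155.4 + 51.0 + 8.9 + 0.8 = 977.4
  TFR = 5 × 977.4 / 1000 = 4.887
Country Y:
  Sum of ASFRs = 94.0 + 198.9 + 239.3 + 115.2 + 42.0 + 5.6 + 0.6 = 695.6
  TFR = 5 × 695.6 / 1000 = 3.478
Difference = 4.887 − 3.478 = 1.409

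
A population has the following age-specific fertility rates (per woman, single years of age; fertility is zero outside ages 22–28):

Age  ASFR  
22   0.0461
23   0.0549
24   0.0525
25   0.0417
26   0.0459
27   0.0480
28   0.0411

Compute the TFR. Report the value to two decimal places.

0.33

Sum of ASFRs = 0.0461 + 0.0549 + 0.0525 + 0.0417 + 0.0459 + 0.0480 + 0.0411 = 0.3302
TFR = 0.3302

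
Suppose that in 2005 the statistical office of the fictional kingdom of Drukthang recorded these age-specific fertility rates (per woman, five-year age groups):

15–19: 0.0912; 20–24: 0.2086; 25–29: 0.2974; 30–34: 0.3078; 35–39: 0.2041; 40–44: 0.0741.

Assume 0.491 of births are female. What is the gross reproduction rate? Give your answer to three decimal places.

2.905

Proportion female at birth = 0.491.
Sum of ASFRs = 0.0912 + 0.2086 + 0.2974 + 0.3078 + 0.2041 + 0.0741 = 1.1832
TFR = 5 × 1.1832 = 5.916
GRR = 0.491 × 5.916 = 2.90476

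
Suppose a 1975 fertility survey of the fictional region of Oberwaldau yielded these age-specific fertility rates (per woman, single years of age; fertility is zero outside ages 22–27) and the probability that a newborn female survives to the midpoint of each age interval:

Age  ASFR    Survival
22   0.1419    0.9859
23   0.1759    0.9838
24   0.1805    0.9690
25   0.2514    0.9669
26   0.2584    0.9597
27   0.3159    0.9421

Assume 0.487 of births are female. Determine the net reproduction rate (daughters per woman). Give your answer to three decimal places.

Proportion female at birth = 0.487.
Per-age-group product (1 × ASFR × survival probability):
  22: 1 × 0.1419 × 0.9859 = 0.13990
  23: 1 × 0.1759 × 0.9838 = 0.17305
  24: 1 × 0.1805 × 0.9690 = 0.17490
  25: 1 × 0.2514 × 0.9669 = 0.24308
  26: 1 × 0.2584 × 0.9597 = 0.24799
  27: 1 × 0.3159 × 0.9421 = 0.29761
Sum = 1.27653
NRR = 0.487 × 1.27653 = 0.62167

0.622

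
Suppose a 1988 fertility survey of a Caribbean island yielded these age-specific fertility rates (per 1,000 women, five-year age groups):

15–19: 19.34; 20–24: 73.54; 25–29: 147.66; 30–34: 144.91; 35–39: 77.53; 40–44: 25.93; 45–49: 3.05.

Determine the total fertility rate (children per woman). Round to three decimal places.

Sum of ASFRs = 19.34 + 73.54 + 147.66 + 144.91 + 77.53 + 25.93 + 3.05 = 491.96
TFR = 5 × 491.96 / 1000 = 2.4598

2.460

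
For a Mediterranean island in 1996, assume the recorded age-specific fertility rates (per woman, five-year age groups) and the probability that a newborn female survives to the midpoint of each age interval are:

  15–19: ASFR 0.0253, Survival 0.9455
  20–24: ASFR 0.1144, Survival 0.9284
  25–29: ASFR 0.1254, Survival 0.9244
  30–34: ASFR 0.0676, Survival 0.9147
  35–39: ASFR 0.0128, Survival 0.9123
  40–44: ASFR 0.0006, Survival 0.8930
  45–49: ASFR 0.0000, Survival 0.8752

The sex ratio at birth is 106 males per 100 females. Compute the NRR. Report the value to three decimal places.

Proportion female at birth = 100 / (100 + 106) = 0.48544.
Each age group contributes 5 × ASFR × survival:
  15–19: 5 × 0.0253 × 0.9455 = 0.11961
  20–24: 5 × 0.1144 × 0.9284 = 0.53104
  25–29: 5 × 0.1254 × 0.9244 = 0.57960
  30–34: 5 × 0.0676 × 0.9147 = 0.30917
  35–39: 5 × 0.0128 × 0.9123 = 0.05839
  40–44: 5 × 0.0006 × 0.8930 = 0.00268
  45–49: 5 × 0.0000 × 0.8752 = 0.00000
Sum = 1.60049
NRR = 0.48544 × 1.60049 = 0.77694
NRR < 1, so the cohort does not fully replace itself.

0.777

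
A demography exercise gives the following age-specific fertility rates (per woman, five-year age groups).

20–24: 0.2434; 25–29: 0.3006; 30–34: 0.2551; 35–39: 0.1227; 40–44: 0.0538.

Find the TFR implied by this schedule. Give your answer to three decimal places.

Sum of ASFRs = 0.2434 + 0.3006 + 0.2551 + 0.1227 + 0.0538 = 0.9756
TFR = 5 × 0.9756 = 4.878

4.878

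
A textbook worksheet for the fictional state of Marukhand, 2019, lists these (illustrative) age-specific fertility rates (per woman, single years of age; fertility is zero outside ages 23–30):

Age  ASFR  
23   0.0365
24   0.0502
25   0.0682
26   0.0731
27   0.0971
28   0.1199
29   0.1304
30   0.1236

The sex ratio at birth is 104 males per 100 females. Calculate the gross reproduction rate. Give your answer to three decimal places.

0.343

Proportion female at birth = 100 / (100 + 104) = 0.49020.
Sum of ASFRs = 0.0365 + 0.0502 + 0.0682 + 0.0731 + 0.0971 + 0.1199 + 0.1304 + 0.1236 = 0.6990
TFR = 0.699
GRR = 0.49020 × 0.699 = 0.34265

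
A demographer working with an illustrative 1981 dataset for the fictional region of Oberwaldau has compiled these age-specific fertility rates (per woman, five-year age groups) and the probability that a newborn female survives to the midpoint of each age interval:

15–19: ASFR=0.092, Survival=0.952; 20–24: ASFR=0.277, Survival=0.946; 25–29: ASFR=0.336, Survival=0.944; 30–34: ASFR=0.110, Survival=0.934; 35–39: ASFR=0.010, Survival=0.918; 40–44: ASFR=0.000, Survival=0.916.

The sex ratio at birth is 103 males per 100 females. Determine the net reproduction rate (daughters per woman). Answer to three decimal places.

Proportion female at birth = 100 / (100 + 103) = 0.49261.
Each age group contributes 5 × ASFR × survival:
  15–19: 5 × 0.092 × 0.952 = 0.43792
  20–24: 5 × 0.277 × 0.946 = 1.31021
  25–29: 5 × 0.336 × 0.944 = 1.58592
  30–34: 5 × 0.110 × 0.934 = 0.51370
  35–39: 5 × 0.010 × 0.918 = 0.04590
  40–44: 5 × 0.000 × 0.916 = 0.00000
Sum = 3.89365
NRR = 0.49261 × 3.89365 = 1.91805
An NRR exceeding 1 indicates intrinsic growth under these rates.

1.918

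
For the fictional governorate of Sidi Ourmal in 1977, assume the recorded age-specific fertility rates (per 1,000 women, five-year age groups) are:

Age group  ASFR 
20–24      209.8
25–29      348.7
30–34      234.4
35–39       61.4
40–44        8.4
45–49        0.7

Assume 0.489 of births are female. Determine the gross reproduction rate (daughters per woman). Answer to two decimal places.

2.11

Proportion female at birth = 0.489.
Sum of ASFRs = 209.8 + 348.7 + 234.4 + 61.4 + 8.4 + 0.7 = 863.4
TFR = 5 × 863.4 / 1000 = 4.317
GRR = 0.489 × 4.317 = 2.11101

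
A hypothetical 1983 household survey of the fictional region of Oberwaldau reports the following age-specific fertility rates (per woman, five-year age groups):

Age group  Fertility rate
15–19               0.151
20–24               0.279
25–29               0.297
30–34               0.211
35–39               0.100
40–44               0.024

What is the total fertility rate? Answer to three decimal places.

5.310

Sum of ASFRs = 0.151 + 0.279 + 0.297 + 0.211 + 0.100 + 0.024 = 1.062
TFR = 5 × 1.062 = 5.31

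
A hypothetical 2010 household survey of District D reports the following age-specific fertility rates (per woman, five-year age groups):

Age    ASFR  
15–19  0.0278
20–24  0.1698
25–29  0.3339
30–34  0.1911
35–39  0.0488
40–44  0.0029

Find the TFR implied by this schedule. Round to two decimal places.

3.87

Sum of ASFRs = 0.0278 + 0.1698 + 0.3339 + 0.1911 + 0.0488 + 0.0029 = 0.7743
TFR = 5 × 0.7743 = 3.8715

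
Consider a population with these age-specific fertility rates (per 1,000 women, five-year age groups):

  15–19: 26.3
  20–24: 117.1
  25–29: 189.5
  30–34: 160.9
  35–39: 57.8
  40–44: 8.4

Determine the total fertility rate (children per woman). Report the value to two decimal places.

Sum of ASFRs = 26.3 + 117.1 + 189.5 + 160.9 + 57.8 + 8.4 = 560.0
TFR = 5 × 560.0 / 1000 = 2.8

2.80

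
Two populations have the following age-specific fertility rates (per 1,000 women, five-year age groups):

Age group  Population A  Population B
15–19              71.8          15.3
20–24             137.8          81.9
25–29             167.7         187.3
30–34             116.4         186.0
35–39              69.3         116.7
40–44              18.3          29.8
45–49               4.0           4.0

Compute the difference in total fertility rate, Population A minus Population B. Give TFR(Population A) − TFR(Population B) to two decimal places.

-0.18

Population A:
  Sum of ASFRs = 71.8 + 137.8 + 167.7 + 116.4 + 69.3 + 18.3 + 4.0 = 585.3
  TFR = 5 × 585.3 / 1000 = 2.9265
Population B:
  Sum of ASFRs = 15.3 + 81.9 + 187.3 + 186.0 + 116.7 + 29.8 + 4.0 = 621.0
  TFR = 5 × 621.0 / 1000 = 3.105
Difference = 2.9265 − 3.105 = -0.1785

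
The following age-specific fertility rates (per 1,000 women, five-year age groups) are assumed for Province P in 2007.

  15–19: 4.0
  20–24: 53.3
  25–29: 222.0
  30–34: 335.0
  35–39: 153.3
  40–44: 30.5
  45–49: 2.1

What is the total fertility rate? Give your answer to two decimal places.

Sum of ASFRs = 4.0 + 53.3 + 222.0 + 335.0 + 153.3 + 30.5 + 2.1 = 800.2
TFR = 5 × 800.2 / 1000 = 4.001

4.00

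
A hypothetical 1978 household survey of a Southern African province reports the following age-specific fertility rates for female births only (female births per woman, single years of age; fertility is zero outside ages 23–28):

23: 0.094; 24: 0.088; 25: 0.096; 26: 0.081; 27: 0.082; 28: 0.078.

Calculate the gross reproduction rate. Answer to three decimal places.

0.519

Sum of female ASFRs = 0.094 + 0.088 + 0.096 + 0.081 + 0.082 + 0.078 = 0.519
GRR = 0.519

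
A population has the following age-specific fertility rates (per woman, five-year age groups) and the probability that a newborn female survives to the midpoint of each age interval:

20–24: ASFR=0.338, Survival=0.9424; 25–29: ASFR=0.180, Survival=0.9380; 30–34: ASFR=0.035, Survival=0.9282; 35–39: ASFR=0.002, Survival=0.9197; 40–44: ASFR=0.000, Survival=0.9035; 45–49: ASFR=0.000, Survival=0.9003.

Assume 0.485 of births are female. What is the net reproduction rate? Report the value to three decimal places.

1.265

Proportion female at birth = 0.485.
Weighting each age-specific rate by interval width and survival:
  20–24: 5 × 0.338 × 0.9424 = 1.59266
  25–29: 5 × 0.180 × 0.9380 = 0.84420
  30–34: 5 × 0.035 × 0.9282 = 0.16244
  35–39: 5 × 0.002 × 0.9197 = 0.00920
  40–44: 5 × 0.000 × 0.9035 = 0.00000
  45–49: 5 × 0.000 × 0.9003 = 0.00000
Sum = 2.60850
NRR = 0.485 × 2.60850 = 1.26512
NRR > 1, so each generation more than replaces itself.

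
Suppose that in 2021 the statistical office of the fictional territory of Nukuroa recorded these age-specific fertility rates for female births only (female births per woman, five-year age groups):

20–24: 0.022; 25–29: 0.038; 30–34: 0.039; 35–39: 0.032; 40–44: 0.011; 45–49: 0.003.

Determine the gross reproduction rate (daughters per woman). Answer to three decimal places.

0.725

Sum of female ASFRs = 0.022 + 0.038 + 0.039 + 0.032 + 0.011 + 0.003 = 0.145
GRR = 5 × 0.145 = 0.725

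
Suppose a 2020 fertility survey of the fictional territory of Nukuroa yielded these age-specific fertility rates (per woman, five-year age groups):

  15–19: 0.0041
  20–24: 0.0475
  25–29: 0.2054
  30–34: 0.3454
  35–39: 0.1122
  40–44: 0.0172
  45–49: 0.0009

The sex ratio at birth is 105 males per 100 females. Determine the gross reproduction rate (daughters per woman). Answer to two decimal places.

1.79

Proportion female at birth = 100 / (100 + 105) = 0.48780.
Sum of ASFRs = 0.0041 + 0.0475 + 0.2054 + 0.3454 + 0.1122 + 0.0172 + 0.0009 = 0.7327
TFR = 5 × 0.7327 = 3.6635
GRR = 0.48780 × 3.6635 = 1.78706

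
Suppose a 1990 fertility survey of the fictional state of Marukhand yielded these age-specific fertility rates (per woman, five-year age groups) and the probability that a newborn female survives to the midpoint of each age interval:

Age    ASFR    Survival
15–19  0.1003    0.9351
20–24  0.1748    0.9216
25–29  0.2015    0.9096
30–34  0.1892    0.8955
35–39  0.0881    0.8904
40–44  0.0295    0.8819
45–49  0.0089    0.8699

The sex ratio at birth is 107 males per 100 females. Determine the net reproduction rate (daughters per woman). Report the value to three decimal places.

Proportion female at birth = 100 / (100 + 107) = 0.48309.
Weighting each age-specific rate by interval width and survival:
  15–19: 5 × 0.1003 × 0.9351 = 0.46895
  20–24: 5 × 0.1748 × 0.9216 = 0.80548
  25–29: 5 × 0.2015 × 0.9096 = 0.91642
  30–34: 5 × 0.1892 × 0.8955 = 0.84714
  35–39: 5 × 0.0881 × 0.8904 = 0.39222
  40–44: 5 × 0.0295 × 0.8819 = 0.13008
  45–49: 5 × 0.0089 × 0.8699 = 0.03871
Sum = 3.59900
NRR = 0.48309 × 3.59900 = 1.73864
With NRR above 1 the population is above replacement fertility.

1.739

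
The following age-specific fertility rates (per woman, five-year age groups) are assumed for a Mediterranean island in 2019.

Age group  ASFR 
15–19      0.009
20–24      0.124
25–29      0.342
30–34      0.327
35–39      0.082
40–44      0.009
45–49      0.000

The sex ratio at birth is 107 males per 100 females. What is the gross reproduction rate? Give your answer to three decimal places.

Proportion female at birth = 100 / (100 + 107) = 0.48309.
Sum of ASFRs = 0.009 + 0.124 + 0.342 + 0.327 + 0.082 + 0.009 + 0.000 = 0.893
TFR = 5 × 0.893 = 4.465
GRR = 0.48309 × 4.465 = 2.15700

2.157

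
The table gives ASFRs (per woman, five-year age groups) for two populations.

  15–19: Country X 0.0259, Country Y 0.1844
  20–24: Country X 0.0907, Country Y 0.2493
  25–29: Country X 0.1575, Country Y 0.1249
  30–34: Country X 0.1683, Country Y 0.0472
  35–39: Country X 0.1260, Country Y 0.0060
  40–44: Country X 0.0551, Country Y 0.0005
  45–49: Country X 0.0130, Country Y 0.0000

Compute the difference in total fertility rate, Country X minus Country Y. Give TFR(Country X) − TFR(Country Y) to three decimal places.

Country X:
  Sum of ASFRs = 0.0259 + 0.0907 + 0.1575 + 0.1683 + 0.1260 + 0.0551 + 0.0130 = 0.6365
  TFR = 5 × 0.6365 = 3.1825
Country Y:
  Sum of ASFRs = 0.1844 + 0.2493 + 0.1249 + 0.0472 + 0.0060 + 0.0005 + 0.0000 = 0.6123
  TFR = 5 × 0.6123 = 3.0615
Difference = 3.1825 − 3.0615 = 0.121

0.121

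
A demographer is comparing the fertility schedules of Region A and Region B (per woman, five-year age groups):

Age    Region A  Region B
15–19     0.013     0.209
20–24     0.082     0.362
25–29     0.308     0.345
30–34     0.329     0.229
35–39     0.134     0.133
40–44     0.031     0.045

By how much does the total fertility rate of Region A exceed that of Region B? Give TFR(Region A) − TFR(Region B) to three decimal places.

-2.130

Region A:
  Sum of ASFRs = 0.013 + 0.082 + 0.308 + 0.329 + 0.134 + 0.031 = 0.897
  TFR = 5 × 0.897 = 4.485
Region B:
  Sum of ASFRs = 0.209 + 0.362 + 0.345 + 0.229 + 0.133 + 0.045 = 1.323
  TFR = 5 × 1.323 = 6.615
Difference = 4.485 − 6.615 = -2.13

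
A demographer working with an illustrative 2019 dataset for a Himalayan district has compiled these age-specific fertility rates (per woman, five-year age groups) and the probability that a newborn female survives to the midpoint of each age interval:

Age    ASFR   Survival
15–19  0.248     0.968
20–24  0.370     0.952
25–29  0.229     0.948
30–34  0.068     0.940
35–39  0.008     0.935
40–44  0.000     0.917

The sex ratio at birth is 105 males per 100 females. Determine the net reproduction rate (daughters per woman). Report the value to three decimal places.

2.148

Proportion female at birth = 100 / (100 + 105) = 0.48780.
Weighting each age-specific rate by interval width and survival:
  15–19: 5 × 0.248 × 0.968 = 1.20032
  20–24: 5 × 0.370 × 0.952 = 1.76120
  25–29: 5 × 0.229 × 0.948 = 1.08546
  30–34: 5 × 0.068 × 0.940 = 0.31960
  35–39: 5 × 0.008 × 0.935 = 0.03740
  40–44: 5 × 0.000 × 0.917 = 0.00000
Sum = 4.40398
NRR = 0.48780 × 4.40398 = 2.14826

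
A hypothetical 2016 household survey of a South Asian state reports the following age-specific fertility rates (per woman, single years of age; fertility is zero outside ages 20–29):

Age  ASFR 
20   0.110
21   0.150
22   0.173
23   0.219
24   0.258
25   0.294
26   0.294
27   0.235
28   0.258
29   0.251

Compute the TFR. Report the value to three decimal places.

2.242

Sum of ASFRs = 0.110 + 0.150 + 0.173 + 0.219 + 0.258 + 0.294 + 0.294 + 0.235 + 0.258 + 0.251 = 2.242
TFR = 2.242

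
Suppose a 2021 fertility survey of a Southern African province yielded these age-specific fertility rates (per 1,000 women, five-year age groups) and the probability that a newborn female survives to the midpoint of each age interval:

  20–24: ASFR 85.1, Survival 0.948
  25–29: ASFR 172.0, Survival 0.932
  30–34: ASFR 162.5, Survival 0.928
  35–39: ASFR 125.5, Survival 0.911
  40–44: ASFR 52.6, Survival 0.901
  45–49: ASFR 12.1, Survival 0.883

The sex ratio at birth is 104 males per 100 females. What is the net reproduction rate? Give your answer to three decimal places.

Proportion female at birth = 100 / (100 + 104) = 0.49020.
Weighting each age-specific rate by interval width and survival:
  20–24: 5 × 85.1/1000 × 0.948 = 0.40337
  25–29: 5 × 172.0/1000 × 0.932 = 0.80152
  30–34: 5 × 162.5/1000 × 0.928 = 0.75400
  35–39: 5 × 125.5/1000 × 0.911 = 0.57165
  40–44: 5 × 52.6/1000 × 0.901 = 0.23696
  45–49: 5 × 12.1/1000 × 0.883 = 0.05342
Sum = 2.82092
NRR = 0.49020 × 2.82092 = 1.38281

1.383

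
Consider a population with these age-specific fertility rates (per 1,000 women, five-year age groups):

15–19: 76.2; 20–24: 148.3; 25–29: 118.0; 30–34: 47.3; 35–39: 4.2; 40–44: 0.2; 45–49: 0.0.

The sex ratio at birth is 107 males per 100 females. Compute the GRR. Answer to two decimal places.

Proportion female at birth = 100 / (100 + 107) = 0.48309.
Sum of ASFRs = 76.2 + 148.3 + 118.0 + 47.3 + 4.2 + 0.2 + 0.0 = 394.2
TFR = 5 × 394.2 / 1000 = 1.971
GRR = 0.48309 × 1.971 = 0.95217

0.95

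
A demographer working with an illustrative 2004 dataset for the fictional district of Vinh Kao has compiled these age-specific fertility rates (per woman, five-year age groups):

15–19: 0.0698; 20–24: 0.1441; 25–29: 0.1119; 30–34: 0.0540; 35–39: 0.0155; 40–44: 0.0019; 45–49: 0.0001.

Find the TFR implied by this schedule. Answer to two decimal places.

Sum of ASFRs = 0.0698 + 0.1441 + 0.1119 + 0.0540 + 0.0155 + 0.0019 + 0.0001 = 0.3973
TFR = 5 × 0.3973 = 1.9865

1.99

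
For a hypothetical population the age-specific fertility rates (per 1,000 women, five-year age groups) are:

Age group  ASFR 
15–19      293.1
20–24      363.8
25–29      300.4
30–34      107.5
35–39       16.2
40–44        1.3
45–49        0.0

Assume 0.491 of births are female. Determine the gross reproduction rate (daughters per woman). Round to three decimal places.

2.657

Proportion female at birth = 0.491.
Sum of ASFRs = 293.1 + 363.8 + 300.4 + 107.5 + 16.2 + 1.3 + 0.0 = 1082.3
TFR = 5 × 1082.3 / 1000 = 5.4115
GRR = 0.491 × 5.4115 = 2.65705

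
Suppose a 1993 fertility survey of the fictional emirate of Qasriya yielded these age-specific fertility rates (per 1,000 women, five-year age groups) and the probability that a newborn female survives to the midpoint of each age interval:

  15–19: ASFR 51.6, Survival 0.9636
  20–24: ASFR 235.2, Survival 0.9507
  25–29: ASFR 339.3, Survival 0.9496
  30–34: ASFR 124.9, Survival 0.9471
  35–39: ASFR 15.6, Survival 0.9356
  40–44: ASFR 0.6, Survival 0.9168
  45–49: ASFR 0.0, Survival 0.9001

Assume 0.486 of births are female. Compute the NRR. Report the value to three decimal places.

1.771

Proportion female at birth = 0.486.
Per-age-group product (5 × ASFR × survival probability):
  15–19: 5 × 51.6/1000 × 0.9636 = 0.24861
  20–24: 5 × 235.2/1000 × 0.9507 = 1.11802
  25–29: 5 × 339.3/1000 × 0.9496 = 1.61100
  30–34: 5 × 124.9/1000 × 0.9471 = 0.59146
  35–39: 5 × 15.6/1000 × 0.9356 = 0.07298
  40–44: 5 × 0.6/1000 × 0.9168 = 0.00275
  45–49: 5 × 0.0/1000 × 0.9001 = 0.00000
Sum = 3.64482
NRR = 0.486 × 3.64482 = 1.77138
With NRR above 1 the population is above replacement fertility.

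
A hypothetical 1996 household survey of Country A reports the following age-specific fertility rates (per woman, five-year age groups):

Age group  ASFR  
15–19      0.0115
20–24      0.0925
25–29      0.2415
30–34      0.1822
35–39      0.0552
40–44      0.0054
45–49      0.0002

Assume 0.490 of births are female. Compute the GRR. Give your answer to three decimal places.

Proportion female at birth = 0.490.
Sum of ASFRs = 0.0115 + 0.0925 + 0.2415 + 0.1822 + 0.0552 + 0.0054 + 0.0002 = 0.5885
TFR = 5 × 0.5885 = 2.9425
GRR = 0.490 × 2.9425 = 1.44183

1.442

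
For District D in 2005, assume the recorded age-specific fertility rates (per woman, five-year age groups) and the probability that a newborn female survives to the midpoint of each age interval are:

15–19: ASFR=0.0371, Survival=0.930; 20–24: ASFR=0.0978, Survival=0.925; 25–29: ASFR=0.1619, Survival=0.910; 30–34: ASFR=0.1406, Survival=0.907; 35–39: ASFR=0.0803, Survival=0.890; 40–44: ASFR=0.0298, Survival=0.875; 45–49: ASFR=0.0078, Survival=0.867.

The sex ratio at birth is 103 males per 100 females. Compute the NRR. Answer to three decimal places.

1.242

Proportion female at birth = 100 / (100 + 103) = 0.49261.
Each age group contributes 5 × ASFR × survival:
  15–19: 5 × 0.0371 × 0.930 = 0.17252
  20–24: 5 × 0.0978 × 0.925 = 0.45233
  25–29: 5 × 0.1619 × 0.910 = 0.73665
  30–34: 5 × 0.1406 × 0.907 = 0.63762
  35–39: 5 × 0.0803 × 0.890 = 0.35734
  40–44: 5 × 0.0298 × 0.875 = 0.13038
  45–49: 5 × 0.0078 × 0.867 = 0.03381
Sum = 2.52065
NRR = 0.49261 × 2.52065 = 1.24170
With NRR above 1 the population is above replacement fertility.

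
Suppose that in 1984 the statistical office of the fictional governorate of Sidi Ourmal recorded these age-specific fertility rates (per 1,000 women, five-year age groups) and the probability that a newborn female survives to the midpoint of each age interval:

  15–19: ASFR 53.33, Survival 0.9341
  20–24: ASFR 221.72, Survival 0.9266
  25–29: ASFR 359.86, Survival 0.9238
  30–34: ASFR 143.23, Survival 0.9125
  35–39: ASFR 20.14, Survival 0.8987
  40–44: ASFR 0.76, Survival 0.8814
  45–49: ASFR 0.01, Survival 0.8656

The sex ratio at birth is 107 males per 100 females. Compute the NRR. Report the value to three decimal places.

Proportion female at birth = 100 / (100 + 107) = 0.48309.
Survival-weighted fertility by age (5·fₓ·Sₓ):
  15–19: 5 × 53.33/1000 × 0.9341 = 0.24908
  20–24: 5 × 221.72/1000 × 0.9266 = 1.02723
  25–29: 5 × 359.86/1000 × 0.9238 = 1.66219
  30–34: 5 × 143.23/1000 × 0.9125 = 0.65349
  35–39: 5 × 20.14/1000 × 0.8987 = 0.09050
  40–44: 5 × 0.76/1000 × 0.8814 = 0.00335
  45–49: 5 × 0.01/1000 × 0.8656 = 0.00004
Sum = 3.68588
NRR = 0.48309 × 3.68588 = 1.78061

1.781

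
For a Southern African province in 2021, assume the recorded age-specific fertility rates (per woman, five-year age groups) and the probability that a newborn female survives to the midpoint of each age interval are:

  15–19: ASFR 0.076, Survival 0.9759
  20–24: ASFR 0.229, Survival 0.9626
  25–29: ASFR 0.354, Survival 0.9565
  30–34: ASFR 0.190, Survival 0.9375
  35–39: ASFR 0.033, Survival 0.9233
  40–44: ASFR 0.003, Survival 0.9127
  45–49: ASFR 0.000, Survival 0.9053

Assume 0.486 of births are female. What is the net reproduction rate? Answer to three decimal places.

2.052

Proportion female at birth = 0.486.
Survival-weighted fertility by age (5·fₓ·Sₓ):
  15–19: 5 × 0.076 × 0.9759 = 0.37084
  20–24: 5 × 0.229 × 0.9626 = 1.10218
  25–29: 5 × 0.354 × 0.9565 = 1.69301
  30–34: 5 × 0.190 × 0.9375 = 0.89063
  35–39: 5 × 0.033 × 0.9233 = 0.15234
  40–44: 5 × 0.003 × 0.9127 = 0.01369
  45–49: 5 × 0.000 × 0.9053 = 0.00000
Sum = 4.22269
NRR = 0.486 × 4.22269 = 2.05223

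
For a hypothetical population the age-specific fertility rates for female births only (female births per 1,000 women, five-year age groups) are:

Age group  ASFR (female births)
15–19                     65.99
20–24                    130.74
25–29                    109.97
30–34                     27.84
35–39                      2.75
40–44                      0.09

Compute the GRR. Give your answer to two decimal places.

1.69

Sum of female ASFRs = 65.99 + 130.74 + 109.97 + 27.84 + 2.75 + 0.09 = 337.38
GRR = 5 × 337.38 / 1000 = 1.6869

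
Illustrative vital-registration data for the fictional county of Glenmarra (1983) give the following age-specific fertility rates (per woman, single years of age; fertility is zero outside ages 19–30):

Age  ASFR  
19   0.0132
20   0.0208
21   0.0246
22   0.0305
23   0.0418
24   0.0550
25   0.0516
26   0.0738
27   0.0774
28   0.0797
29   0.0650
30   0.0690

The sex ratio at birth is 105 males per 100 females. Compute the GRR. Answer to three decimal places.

0.294

Proportion female at birth = 100 / (100 + 105) = 0.48780.
Sum of ASFRs = 0.0132 + 0.0208 + 0.0246 + 0.0305 + 0.0418 + 0.0550 + 0.0516 + 0.0738 + 0.0774 + 0.0797 + 0.0650 + 0.0690 = 0.6024
TFR = 0.6024
GRR = 0.48780 × 0.6024 = 0.29385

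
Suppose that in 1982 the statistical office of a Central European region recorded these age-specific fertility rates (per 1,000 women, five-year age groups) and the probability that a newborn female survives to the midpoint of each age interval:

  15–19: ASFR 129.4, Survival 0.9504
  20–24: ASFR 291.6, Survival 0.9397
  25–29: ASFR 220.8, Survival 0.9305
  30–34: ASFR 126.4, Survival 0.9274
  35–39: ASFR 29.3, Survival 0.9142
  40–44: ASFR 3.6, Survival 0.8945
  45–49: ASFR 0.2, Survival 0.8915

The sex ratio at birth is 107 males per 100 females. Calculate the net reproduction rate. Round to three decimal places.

Proportion female at birth = 100 / (100 + 107) = 0.48309.
Per-age-group product (5 × ASFR × survival probability):
  15–19: 5 × 129.4/1000 × 0.9504 = 0.61491
  20–24: 5 × 291.6/1000 × 0.9397 = 1.37008
  25–29: 5 × 220.8/1000 × 0.9305 = 1.02727
  30–34: 5 × 126.4/1000 × 0.9274 = 0.58612
  35–39: 5 × 29.3/1000 × 0.9142 = 0.13393
  40–44: 5 × 3.6/1000 × 0.8945 = 0.01610
  45–49: 5 × 0.2/1000 × 0.8915 = 0.00089
Sum = 3.74930
NRR = 0.48309 × 3.74930 = 1.81125
An NRR exceeding 1 indicates intrinsic growth under these rates.

1.811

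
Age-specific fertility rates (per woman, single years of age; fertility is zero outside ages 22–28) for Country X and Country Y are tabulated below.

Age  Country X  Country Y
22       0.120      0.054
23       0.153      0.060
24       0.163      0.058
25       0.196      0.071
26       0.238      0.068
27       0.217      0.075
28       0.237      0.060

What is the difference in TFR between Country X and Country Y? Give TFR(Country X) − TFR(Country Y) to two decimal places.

0.88

Country X:
  Sum of ASFRs = 0.120 + 0.153 + 0.163 + 0.196 + 0.238 + 0.217 + 0.237 = 1.324
  TFR = 1.324
Country Y:
  Sum of ASFRs = 0.054 + 0.060 + 0.058 + 0.071 + 0.068 + 0.075 + 0.060 = 0.446
  TFR = 0.446
Difference = 1.324 − 0.446 = 0.878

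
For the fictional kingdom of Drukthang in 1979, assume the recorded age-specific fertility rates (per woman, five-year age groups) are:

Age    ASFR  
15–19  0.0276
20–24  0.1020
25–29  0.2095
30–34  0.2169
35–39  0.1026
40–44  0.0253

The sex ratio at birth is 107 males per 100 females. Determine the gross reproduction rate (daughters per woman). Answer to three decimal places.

Proportion female at birth = 100 / (100 + 107) = 0.48309.
Sum of ASFRs = 0.0276 + 0.1020 + 0.2095 + 0.2169 + 0.1026 + 0.0253 = 0.6839
TFR = 5 × 0.6839 = 3.4195
GRR = 0.48309 × 3.4195 = 1.65193

1.652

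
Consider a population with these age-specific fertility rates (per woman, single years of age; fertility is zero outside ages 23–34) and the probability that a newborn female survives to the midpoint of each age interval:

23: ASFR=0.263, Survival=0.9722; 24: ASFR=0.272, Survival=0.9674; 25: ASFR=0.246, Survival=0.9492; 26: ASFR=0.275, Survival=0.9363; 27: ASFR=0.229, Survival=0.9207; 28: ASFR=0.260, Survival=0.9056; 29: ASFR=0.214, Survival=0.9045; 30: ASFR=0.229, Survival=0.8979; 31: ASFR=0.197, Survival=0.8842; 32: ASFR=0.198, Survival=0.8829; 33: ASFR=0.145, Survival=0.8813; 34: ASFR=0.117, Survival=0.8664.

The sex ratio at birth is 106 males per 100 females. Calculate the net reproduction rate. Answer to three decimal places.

1.181

Proportion female at birth = 100 / (100 + 106) = 0.48544.
Weighting each age-specific rate by interval width and survival:
  23: 1 × 0.263 × 0.9722 = 0.25569
  24: 1 × 0.272 × 0.9674 = 0.26313
  25: 1 × 0.246 × 0.9492 = 0.23350
  26: 1 × 0.275 × 0.9363 = 0.25748
  27: 1 × 0.229 × 0.9207 = 0.21084
  28: 1 × 0.260 × 0.9056 = 0.23546
  29: 1 × 0.214 × 0.9045 = 0.19356
  30: 1 × 0.229 × 0.8979 = 0.20562
  31: 1 × 0.197 × 0.8842 = 0.17419
  32: 1 × 0.198 × 0.8829 = 0.17481
  33: 1 × 0.145 × 0.8813 = 0.12779
  34: 1 × 0.117 × 0.8664 = 0.10137
Sum = 2.43344
NRR = 0.48544 × 2.43344 = 1.18129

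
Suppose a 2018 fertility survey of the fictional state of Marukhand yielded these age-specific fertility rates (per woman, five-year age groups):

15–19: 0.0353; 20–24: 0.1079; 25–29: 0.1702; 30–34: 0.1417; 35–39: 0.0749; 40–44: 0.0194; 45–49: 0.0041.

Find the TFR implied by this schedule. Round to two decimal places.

2.77

Sum of ASFRs = 0.0353 + 0.1079 + 0.1702 + 0.1417 + 0.0749 + 0.0194 + 0.0041 = 0.5535
TFR = 5 × 0.5535 = 2.7675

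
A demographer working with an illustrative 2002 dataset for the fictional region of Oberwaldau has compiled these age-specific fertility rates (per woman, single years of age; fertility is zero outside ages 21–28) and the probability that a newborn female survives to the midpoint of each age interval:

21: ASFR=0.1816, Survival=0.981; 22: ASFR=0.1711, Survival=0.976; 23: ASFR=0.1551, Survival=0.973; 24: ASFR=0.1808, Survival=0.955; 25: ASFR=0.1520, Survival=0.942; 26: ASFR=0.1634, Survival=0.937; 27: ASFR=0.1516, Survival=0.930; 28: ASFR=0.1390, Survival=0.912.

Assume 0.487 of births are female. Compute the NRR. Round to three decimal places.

Proportion female at birth = 0.487.
Each age group contributes 1 × ASFR × survival:
  21: 1 × 0.1816 × 0.981 = 0.17815
  22: 1 × 0.1711 × 0.976 = 0.16699
  23: 1 × 0.1551 × 0.973 = 0.15091
  24: 1 × 0.1808 × 0.955 = 0.17266
  25: 1 × 0.1520 × 0.942 = 0.14318
  26: 1 × 0.1634 × 0.937 = 0.15311
  27: 1 × 0.1516 × 0.930 = 0.14099
  28: 1 × 0.1390 × 0.912 = 0.12677
Sum = 1.23276
NRR = 0.487 × 1.23276 = 0.60035
An NRR under 1 implies long-run decline under these rates.

0.600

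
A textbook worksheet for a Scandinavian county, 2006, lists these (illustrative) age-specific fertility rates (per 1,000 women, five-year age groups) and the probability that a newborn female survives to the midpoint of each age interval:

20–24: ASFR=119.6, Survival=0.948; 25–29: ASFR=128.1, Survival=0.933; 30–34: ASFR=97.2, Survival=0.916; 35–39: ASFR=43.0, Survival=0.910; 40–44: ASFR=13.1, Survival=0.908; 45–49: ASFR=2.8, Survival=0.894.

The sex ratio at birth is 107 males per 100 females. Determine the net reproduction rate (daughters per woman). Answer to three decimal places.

Proportion female at birth = 100 / (100 + 107) = 0.48309.
Weighting each age-specific rate by interval width and survival:
  20–24: 5 × 119.6/1000 × 0.948 = 0.56690
  25–29: 5 × 128.1/1000 × 0.933 = 0.59759
  30–34: 5 × 97.2/1000 × 0.916 = 0.44518
  35–39: 5 × 43.0/1000 × 0.910 = 0.19565
  40–44: 5 × 13.1/1000 × 0.908 = 0.05947
  45–49: 5 × 2.8/1000 × 0.894 = 0.01252
Sum = 1.87731
NRR = 0.48309 × 1.87731 = 0.90691
With NRR below 1 the population is below replacement fertility.

0.907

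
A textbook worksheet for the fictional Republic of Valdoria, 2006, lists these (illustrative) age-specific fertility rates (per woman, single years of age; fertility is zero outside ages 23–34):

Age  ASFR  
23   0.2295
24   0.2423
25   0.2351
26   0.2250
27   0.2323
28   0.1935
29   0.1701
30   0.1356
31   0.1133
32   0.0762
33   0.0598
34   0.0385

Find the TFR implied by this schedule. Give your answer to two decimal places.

1.95

Sum of ASFRs = 0.2295 + 0.2423 + 0.2351 + 0.2250 + 0.2323 + 0.1935 + 0.1701 + 0.1356 + 0.1133 + 0.0762 + 0.0598 + 0.0385 = 1.9512
TFR = 1.9512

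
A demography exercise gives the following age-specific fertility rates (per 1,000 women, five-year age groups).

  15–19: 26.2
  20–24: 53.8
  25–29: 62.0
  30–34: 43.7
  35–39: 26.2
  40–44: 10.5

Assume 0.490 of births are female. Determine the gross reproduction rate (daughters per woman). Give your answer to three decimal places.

0.545

Proportion female at birth = 0.490.
Sum of ASFRs = 26.2 + 53.8 + 62.0 + 43.7 + 26.2 + 10.5 = 222.4
TFR = 5 × 222.4 / 1000 = 1.112
GRR = 0.490 × 1.112 = 0.54488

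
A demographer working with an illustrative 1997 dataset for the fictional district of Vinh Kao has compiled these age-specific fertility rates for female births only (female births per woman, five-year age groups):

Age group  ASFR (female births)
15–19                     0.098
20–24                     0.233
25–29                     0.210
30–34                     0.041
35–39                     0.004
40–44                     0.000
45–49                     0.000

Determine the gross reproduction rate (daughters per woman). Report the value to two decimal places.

2.93

Sum of female ASFRs = 0.098 + 0.233 + 0.210 + 0.041 + 0.004 + 0.000 + 0.000 = 0.586
GRR = 5 × 0.586 = 2.93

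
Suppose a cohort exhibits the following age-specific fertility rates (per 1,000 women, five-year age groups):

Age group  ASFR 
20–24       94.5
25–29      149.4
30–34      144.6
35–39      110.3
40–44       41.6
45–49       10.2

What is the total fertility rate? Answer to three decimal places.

Sum of ASFRs = 94.5 + 149.4 + 144.6 + 110.3 + 41.6 + 10.2 = 550.6
TFR = 5 × 550.6 / 1000 = 2.753

2.753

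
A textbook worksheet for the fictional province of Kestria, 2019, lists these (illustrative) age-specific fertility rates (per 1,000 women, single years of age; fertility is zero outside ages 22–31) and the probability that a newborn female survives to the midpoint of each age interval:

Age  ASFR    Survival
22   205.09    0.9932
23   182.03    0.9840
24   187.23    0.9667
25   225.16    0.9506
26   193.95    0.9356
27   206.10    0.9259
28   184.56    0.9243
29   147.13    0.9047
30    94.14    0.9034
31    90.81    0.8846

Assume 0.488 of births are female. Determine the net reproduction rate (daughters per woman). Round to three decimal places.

0.790

Proportion female at birth = 0.488.
Weighting each age-specific rate by interval width and survival:
  22: 1 × 205.09/1000 × 0.9932 = 0.20370
  23: 1 × 182.03/1000 × 0.9840 = 0.17912
  24: 1 × 187.23/1000 × 0.9667 = 0.18100
  25: 1 × 225.16/1000 × 0.9506 = 0.21404
  26: 1 × 193.95/1000 × 0.9356 = 0.18146
  27: 1 × 206.10/1000 × 0.9259 = 0.19083
  28: 1 × 184.56/1000 × 0.9243 = 0.17059
  29: 1 × 147.13/1000 × 0.9047 = 0.13311
  30: 1 × 94.14/1000 × 0.9034 = 0.08505
  31: 1 × 90.81/1000 × 0.8846 = 0.08033
Sum = 1.61923
NRR = 0.488 × 1.61923 = 0.79018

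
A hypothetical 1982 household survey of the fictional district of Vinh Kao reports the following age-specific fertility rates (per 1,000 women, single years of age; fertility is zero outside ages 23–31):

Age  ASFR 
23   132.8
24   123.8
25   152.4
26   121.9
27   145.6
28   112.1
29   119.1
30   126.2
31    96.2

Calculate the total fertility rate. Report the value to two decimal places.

Sum of ASFRs = 132.8 + 123.8 + 152.4 + 121.9 + 145.6 + 112.1 + 119.1 + 126.2 + 96.2 = 1130.1
TFR = 1130.1 / 1000 = 1.1301

1.13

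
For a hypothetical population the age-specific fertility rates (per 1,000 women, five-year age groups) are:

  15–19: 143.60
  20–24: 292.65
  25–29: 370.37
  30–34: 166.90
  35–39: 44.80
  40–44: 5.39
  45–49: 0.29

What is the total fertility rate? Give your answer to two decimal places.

5.12

Sum of ASFRs = 143.60 + 292.65 + 370.37 + 166.90 + 44.80 + 5.39 + 0.29 = 1024.00
TFR = 5 × 1024.00 / 1000 = 5.12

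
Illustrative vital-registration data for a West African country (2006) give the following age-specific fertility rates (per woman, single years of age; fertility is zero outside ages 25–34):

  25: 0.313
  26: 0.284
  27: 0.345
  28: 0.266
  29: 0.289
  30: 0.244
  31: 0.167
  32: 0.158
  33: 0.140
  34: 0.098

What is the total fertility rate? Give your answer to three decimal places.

Sum of ASFRs = 0.313 + 0.284 + 0.345 + 0.266 + 0.289 + 0.244 + 0.167 + 0.158 + 0.140 + 0.098 = 2.304
TFR = 2.304

2.304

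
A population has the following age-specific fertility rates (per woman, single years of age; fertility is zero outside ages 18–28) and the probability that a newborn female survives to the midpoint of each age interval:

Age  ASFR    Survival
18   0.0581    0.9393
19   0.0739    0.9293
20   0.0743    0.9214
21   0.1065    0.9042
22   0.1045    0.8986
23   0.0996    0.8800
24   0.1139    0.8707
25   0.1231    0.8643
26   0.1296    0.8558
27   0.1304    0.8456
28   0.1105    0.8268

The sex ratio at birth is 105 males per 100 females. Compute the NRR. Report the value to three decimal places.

Proportion female at birth = 100 / (100 + 105) = 0.48780.
Each age group contributes 1 × ASFR × survival:
  18: 1 × 0.0581 × 0.9393 = 0.05457
  19: 1 × 0.0739 × 0.9293 = 0.06868
  20: 1 × 0.0743 × 0.9214 = 0.06846
  21: 1 × 0.1065 × 0.9042 = 0.09630
  22: 1 × 0.1045 × 0.8986 = 0.09390
  23: 1 × 0.0996 × 0.8800 = 0.08765
  24: 1 × 0.1139 × 0.8707 = 0.09917
  25: 1 × 0.1231 × 0.8643 = 0.10640
  26: 1 × 0.1296 × 0.8558 = 0.11091
  27: 1 × 0.1304 × 0.8456 = 0.11027
  28: 1 × 0.1105 × 0.8268 = 0.09136
Sum = 0.98767
NRR = 0.48780 × 0.98767 = 0.48179
NRR < 1, so the cohort does not fully replace itself.

0.482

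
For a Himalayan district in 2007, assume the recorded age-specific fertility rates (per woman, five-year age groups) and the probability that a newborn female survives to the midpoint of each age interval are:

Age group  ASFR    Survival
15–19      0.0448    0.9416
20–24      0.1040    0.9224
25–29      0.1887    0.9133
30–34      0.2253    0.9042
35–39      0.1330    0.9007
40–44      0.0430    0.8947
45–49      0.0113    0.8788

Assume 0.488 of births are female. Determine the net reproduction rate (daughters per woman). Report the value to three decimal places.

Proportion female at birth = 0.488.
Weighting each age-specific rate by interval width and survival:
  15–19: 5 × 0.0448 × 0.9416 = 0.21092
  20–24: 5 × 0.1040 × 0.9224 = 0.47965
  25–29: 5 × 0.1887 × 0.9133 = 0.86170
  30–34: 5 × 0.2253 × 0.9042 = 1.01858
  35–39: 5 × 0.1330 × 0.9007 = 0.59897
  40–44: 5 × 0.0430 × 0.8947 = 0.19236
  45–49: 5 × 0.0113 × 0.8788 = 0.04965
Sum = 3.41183
NRR = 0.488 × 3.41183 = 1.66497

1.665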